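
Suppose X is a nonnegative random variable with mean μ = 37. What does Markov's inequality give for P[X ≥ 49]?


μ = E[X] = 37, a = 49.
Markov: P[X ≥ 49] ≤ μ/a = (37)/49 = 37/49.
Numerically: ≈ 0.755.
(Since a = 49 > μ = 37.000, the bound 37/49 is < 1 and informative.)

P[X ≥ 49] ≤ 37/49 ≈ 0.755.


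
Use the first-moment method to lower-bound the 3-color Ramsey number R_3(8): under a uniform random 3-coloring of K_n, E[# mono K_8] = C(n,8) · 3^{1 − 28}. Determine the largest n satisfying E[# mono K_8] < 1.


We need C(n, 8) · 3^{1 − 28} < 1, i.e. C(n, 8) < 3^{28 − 1} = 7625597484987.
Check values of n near the boundary:
  n = 152: C(152, 8) = 5859727868575; 5859727868575 < 7625597484987? YES
  n = 153: C(153, 8) = 6183023199255; 6183023199255 < 7625597484987? YES
  n = 154: C(154, 8) = 6521818990995; 6521818990995 < 7625597484987? YES
  n = 155: C(155, 8) = 6876747915675; 6876747915675 < 7625597484987? YES
  n = 156: C(156, 8) = 7248464019225; 7248464019225 < 7625597484987? YES
  n = 157: C(157, 8) = 7637643295425; 7637643295425 < 7625597484987? NO
  n = 158: C(158, 8) = 8044984271181; 8044984271181 < 7625597484987? NO
The largest n with C(n, 8) < 7625597484987 is n = 156 (where E[X] = 805384891025/847288609443 ≈ 0.9505). Hence R_3(8) > 156, i.e. R_3(8) ≥ 157.

Largest n = 156; hence R_3(8) > 156.


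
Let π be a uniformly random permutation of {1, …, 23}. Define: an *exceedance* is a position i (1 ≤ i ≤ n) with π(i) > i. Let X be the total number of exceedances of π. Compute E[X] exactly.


Write X = Σ_{i=1}^{23} X_i, where X_i = 1_{π(i) > i}.
For each fixed i, π(i) is uniform over {1, …, 23} (marginal of a uniform permutation), so P[π(i) > i] = (n − i)/n. Summing: Σ_{i=1}^{23} (n − i)/n = (0 + 1 + … + 22)/23 = 23(23 − 1)/(2·23) = (23 − 1)/2.
Hence E[X] = Σ_{i=1}^{23} (23 − i)/23 = 11 ≈ 11.0000.

E[X] = 11 = 11.0000.


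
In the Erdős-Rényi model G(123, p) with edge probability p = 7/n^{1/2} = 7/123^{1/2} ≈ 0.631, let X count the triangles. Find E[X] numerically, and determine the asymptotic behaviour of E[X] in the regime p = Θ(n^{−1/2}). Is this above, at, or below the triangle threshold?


Number of potential triangles: C(123, 3) = 302621.
Each occurs with probability p³ ≈ (0.631)³ ≈ 2.51441e-01.
By linearity: E[X] = C(123, 3)·p³ ≈ 302621 · 2.51441e-01 ≈ 76091.390.
Since α = 1/2 < 1, p = c/n^{1/2} ≫ 1/n is above the triangle threshold p ~ 1/n. Asymptotically E[X] ~ (c³/6)·n^{3(1−α)} = (7³/6)·n^{1.5} → ∞; triangles are abundant w.h.p.

E[X] ≈ 76091.390; in regime p = Θ(1/n^{1/2}) E[X] diverges (above the triangle threshold p ~ 1/n).


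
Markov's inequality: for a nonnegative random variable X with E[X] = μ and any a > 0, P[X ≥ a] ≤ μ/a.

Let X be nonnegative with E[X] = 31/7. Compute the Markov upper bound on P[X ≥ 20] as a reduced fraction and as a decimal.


μ = E[X] = 31/7, a = 20.
Markov: P[X ≥ 20] ≤ μ/a = (31/7)/20 = 31/140.
Numerically: ≈ 0.22143.
(Since a = 20 > μ = 4.42857, the bound 31/140 is < 1 and informative.)

P[X ≥ 20] ≤ 31/140 ≈ 0.22143.


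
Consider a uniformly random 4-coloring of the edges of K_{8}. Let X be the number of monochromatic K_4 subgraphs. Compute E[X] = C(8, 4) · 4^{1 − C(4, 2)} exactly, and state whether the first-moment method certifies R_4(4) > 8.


E[X] = C(8, 4) · 4^{1 − 6} = 70 · 4^{−5} = 70/1024.
As a reduced fraction: E[X] = 35/512 ≈ 0.06836.
Is E[X] < 1? YES.
Since E[X] < 1, there exists a 4-coloring of K_{8} with no monochromatic K_4; hence R_4(4) > 8.

E[X] = 35/512 ≈ 0.06836; E[X] < 1, so R_4(4) > 8.


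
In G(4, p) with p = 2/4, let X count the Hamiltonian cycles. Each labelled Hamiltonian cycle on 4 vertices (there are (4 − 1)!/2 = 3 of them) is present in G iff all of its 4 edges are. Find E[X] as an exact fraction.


K_4 has (4 − 1)!/2 = 3 labelled Hamiltonian cycles.
For each such Hamiltonian cycle H, let X_H = 1 if all 4 edges of H are present in G. Then P[X_H = 1] = p^{4} = (1/2)^{4} = 1/16.
Summing the indicators: E[X] = Σ_H E[X_H] = 3 · p^{4} = 3 · 1/16 = 3/16.
Numerically: E[X] ≈ 0.1875.

E[X] = 3 · (1/2)^{4} = 3/16 ≈ 0.1875.


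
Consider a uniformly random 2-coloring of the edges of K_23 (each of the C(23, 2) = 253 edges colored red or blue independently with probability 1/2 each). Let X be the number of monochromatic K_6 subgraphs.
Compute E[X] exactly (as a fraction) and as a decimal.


Let X = Σ_S X_S over the C(23, 6) = 100947 subsets S of size 6, where X_S = 1 if the K_6 on S is monochromatic.
For a fixed S, the K_6 on S has C(6, 2) = 15 edges. P[all 15 edges red] = (1/2)^15, and likewise for blue, so P[monochromatic] = 2·(1/2)^15 = 2^{1 − 15} = 1/16384.
By linearity: E[X] = C(23, 6) · 2^{1 − 15} = 100947 · 1/16384 = 100947/16384.
Numerically: E[X] ≈ 6.161.

E[X] = C(23,6)·2^(1−C(6,2)) = 100947/16384 ≈ 6.161.


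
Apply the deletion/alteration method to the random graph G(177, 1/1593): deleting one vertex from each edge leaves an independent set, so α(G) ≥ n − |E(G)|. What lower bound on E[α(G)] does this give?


E[|E(G)|] = C(177, 2)·p = 15576 · (1/1593) = 88/9.
E[α(G)] ≥ n − E[|E(G)|] = 177 − 88/9 = 1505/9.
Numerically: ≈ 167.222.
(This is only a lower bound; the true E[α(G)] may be larger.)

E[α(G)] ≥ 1505/9 ≈ 167.222.


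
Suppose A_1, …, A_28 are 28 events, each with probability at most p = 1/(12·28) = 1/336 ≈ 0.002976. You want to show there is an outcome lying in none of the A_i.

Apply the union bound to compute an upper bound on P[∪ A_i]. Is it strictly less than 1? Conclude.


Union bound: P[∪_{i=1}^{28} A_i] ≤ Σ_i P[A_i] ≤ 28·p = 28·(1/336) = 1/12.
Numerically: 1/12 ≈ 0.083333.
Is 1/12 < 1? YES.
Since P[∪ A_i] ≤ 1/12 < 1, the complement has P[∩ A_i^c] ≥ 1 − 1/12 = 11/12 > 0, so some outcome avoids every A_i.

28·p = 1/12 ≈ 0.083333; existence CERTIFIED by the union bound.


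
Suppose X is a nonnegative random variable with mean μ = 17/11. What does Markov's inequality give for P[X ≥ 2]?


μ = E[X] = 17/11, a = 2.
Markov: P[X ≥ 2] ≤ μ/a = (17/11)/2 = 17/22.
Numerically: ≈ 0.773.
(Since a = 2 > μ = 1.545, the bound 17/22 is < 1 and informative.)

P[X ≥ 2] ≤ 17/22 ≈ 0.773.


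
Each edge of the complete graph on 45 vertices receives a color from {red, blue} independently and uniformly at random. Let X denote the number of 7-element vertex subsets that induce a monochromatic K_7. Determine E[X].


Let X = Σ_S X_S over the C(45, 7) = 45379620 subsets S of size 7, where X_S = 1 if the K_7 on S is monochromatic.
For a fixed S, the K_7 on S has C(7, 2) = 21 edges. P[all 21 edges red] = (1/2)^21, and likewise for blue, so P[monochromatic] = 2·(1/2)^21 = 2^{1 − 21} = 1/1048576.
Summing: E[X] = C(45, 7) · 2^{1 − 21} = 45379620 · 1/1048576 = 11344905/262144.
Numerically: E[X] ≈ 43.277378.

E[X] = C(45,7)·2^(1−C(7,2)) = 11344905/262144 ≈ 43.277378.


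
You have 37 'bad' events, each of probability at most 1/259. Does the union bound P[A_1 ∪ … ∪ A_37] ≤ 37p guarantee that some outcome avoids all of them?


Union bound: P[∪_{i=1}^{37} A_i] ≤ Σ_i P[A_i] ≤ 37·p = 37·(1/259) = 1/7.
Numerically: 1/7 ≈ 0.1428571.
Is 1/7 < 1? YES.
Since P[∪ A_i] ≤ 1/7 < 1, the complement has P[∩ A_i^c] ≥ 1 − 1/7 = 6/7 > 0, so some outcome avoids every A_i.

37·p = 1/7 ≈ 0.1428571; existence CERTIFIED by the union bound.


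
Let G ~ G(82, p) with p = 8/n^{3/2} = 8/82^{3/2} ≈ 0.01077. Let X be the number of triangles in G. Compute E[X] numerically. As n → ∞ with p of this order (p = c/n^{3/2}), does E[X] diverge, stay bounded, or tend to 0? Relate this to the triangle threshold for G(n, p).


Number of potential triangles: C(82, 3) = 88560.
Each occurs with probability p³ ≈ (0.01077)³ ≈ 1.250569e-06.
By linearity: E[X] = C(82, 3)·p³ ≈ 88560 · 1.250569e-06 ≈ 0.1108.
Since α = 3/2 > 1, p = c/n^{3/2} = o(1/n) is below the triangle threshold p ~ 1/n. Asymptotically E[X] ~ (c³/6)·n^{3(1−α)} = (8³/6)·n^{-1.5} → 0, so by Markov's inequality G has no triangles w.h.p.

E[X] ≈ 0.1108; in regime p = Θ(1/n^{3/2}) E[X] tends to 0 (below the triangle threshold p ~ 1/n).


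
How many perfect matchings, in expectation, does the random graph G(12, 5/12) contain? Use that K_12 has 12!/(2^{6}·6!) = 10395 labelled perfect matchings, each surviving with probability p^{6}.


K_12 has 12!/(2^{6}·6!) = 10395 labelled perfect matchings.
For each such perfect matching H, let X_H = 1 if all 6 edges of H are present in G. Then P[X_H = 1] = p^{6} = (5/12)^{6} = 15625/2985984.
Summing the indicators: E[X] = Σ_H E[X_H] = 10395 · p^{6} = 10395 · 15625/2985984 = 6015625/110592.
Numerically: E[X] ≈ 54.3948.

E[X] = 10395 · (5/12)^{6} = 6015625/110592 ≈ 54.3948.


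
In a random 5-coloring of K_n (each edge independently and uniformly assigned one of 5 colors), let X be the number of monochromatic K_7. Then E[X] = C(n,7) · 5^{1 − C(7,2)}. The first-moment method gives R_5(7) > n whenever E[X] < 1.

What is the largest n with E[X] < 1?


We need C(n, 7) · 5^{1 − 21} < 1, i.e. C(n, 7) < 5^{21 − 1} = 95367431640625.
Check values of n near the boundary:
  n = 333: C(333, 7) = 84549532139028; 84549532139028 < 95367431640625? YES
  n = 334: C(334, 7) = 86359460961576; 86359460961576 < 95367431640625? YES
  n = 335: C(335, 7) = 88202498238195; 88202498238195 < 95367431640625? YES
  n = 336: C(336, 7) = 90079147136880; 90079147136880 < 95367431640625? YES
  n = 337: C(337, 7) = 91989916924632; 91989916924632 < 95367431640625? YES
  n = 338: C(338, 7) = 93935323022736; 93935323022736 < 95367431640625? YES
  n = 339: C(339, 7) = 95915887062372; 95915887062372 < 95367431640625? NO
  n = 340: C(340, 7) = 97932136940560; 97932136940560 < 95367431640625? NO
  n = 341: C(341, 7) = 99984606876440; 99984606876440 < 95367431640625? NO
The largest n with C(n, 7) < 95367431640625 is n = 338 (where E[X] = 93935323022736/95367431640625 ≈ 0.984983). Hence R_5(7) > 338, i.e. R_5(7) ≥ 339.

Largest n = 338; hence R_5(7) > 338.


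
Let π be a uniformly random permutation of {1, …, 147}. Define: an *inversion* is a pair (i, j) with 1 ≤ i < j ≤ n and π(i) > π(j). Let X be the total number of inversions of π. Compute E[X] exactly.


Write X = Σ X_I over the C(147, 2) = 10731 pairs i < j, with X_I the indicator of one inversion.
There are 10731 indicators.
For each fixed pair i < j, the values π(i) and π(j) are two distinct elements of {1, …, 147} in uniformly random order; by symmetry P[π(i) > π(j)] = 1/2.
By linearity: E[X] = 10731 · (1/2) = C(147, 2) · (1/2) = 10731/2 = 10731/2 ≈ 5365.5000.

E[X] = 10731/2 = 5365.5000.


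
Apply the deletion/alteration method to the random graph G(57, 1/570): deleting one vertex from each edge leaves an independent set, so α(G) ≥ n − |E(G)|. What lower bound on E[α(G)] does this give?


E[|E(G)|] = C(57, 2)·p = 1596 · (1/570) = 14/5.
E[α(G)] ≥ n − E[|E(G)|] = 57 − 14/5 = 271/5.
Numerically: ≈ 54.20000.
(This is only a lower bound; the true E[α(G)] may be larger.)

E[α(G)] ≥ 271/5 ≈ 54.20000.


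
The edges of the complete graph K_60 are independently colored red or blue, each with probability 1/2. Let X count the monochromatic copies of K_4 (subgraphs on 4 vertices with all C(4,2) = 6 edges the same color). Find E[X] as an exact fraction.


Let X = Σ_S X_S over the C(60, 4) = 487635 subsets S of size 4, where X_S = 1 if the K_4 on S is monochromatic.
For a fixed S, the K_4 on S has C(4, 2) = 6 edges. P[all 6 edges red] = (1/2)^6, and likewise for blue, so P[monochromatic] = 2·(1/2)^6 = 2^{1 − 6} = 1/32.
Summing: E[X] = C(60, 4) · 2^{1 − 6} = 487635 · 1/32 = 487635/32.
Numerically: E[X] ≈ 15238.593750.

E[X] = C(60,4)·2^(1−C(4,2)) = 487635/32 ≈ 15238.593750.


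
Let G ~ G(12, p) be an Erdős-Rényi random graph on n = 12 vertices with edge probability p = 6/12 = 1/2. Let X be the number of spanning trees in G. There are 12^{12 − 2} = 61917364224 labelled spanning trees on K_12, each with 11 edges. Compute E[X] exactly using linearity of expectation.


K_12 has 12^{12 − 2} = 61917364224 labelled spanning trees.
For each such spanning tree H, let X_H = 1 if all 11 edges of H are present in G. Then P[X_H = 1] = p^{11} = (1/2)^{11} = 1/2048.
By linearity of expectation: E[X] = Σ_H E[X_H] = 61917364224 · p^{11} = 61917364224 · 1/2048 = 30233088.
Numerically: E[X] ≈ 3.02331e+07.

E[X] = 61917364224 · (1/2)^{11} = 30233088 ≈ 3.02331e+07.


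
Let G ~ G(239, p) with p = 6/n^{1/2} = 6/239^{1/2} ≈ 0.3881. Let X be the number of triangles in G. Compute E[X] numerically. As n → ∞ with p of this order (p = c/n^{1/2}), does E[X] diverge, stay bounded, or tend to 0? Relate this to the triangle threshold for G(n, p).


Number of potential triangles: C(239, 3) = 2246839.
Each occurs with probability p³ ≈ (0.3881)³ ≈ 5.845974e-02.
By linearity: E[X] = C(239, 3)·p³ ≈ 2246839 · 5.845974e-02 ≈ 131349.6299.
Since α = 1/2 < 1, p = c/n^{1/2} ≫ 1/n is above the triangle threshold p ~ 1/n. Asymptotically E[X] ~ (c³/6)·n^{3(1−α)} = (6³/6)·n^{1.5} → ∞; triangles are abundant w.h.p.

E[X] ≈ 131349.6299; in regime p = Θ(1/n^{1/2}) E[X] diverges (above the triangle threshold p ~ 1/n).


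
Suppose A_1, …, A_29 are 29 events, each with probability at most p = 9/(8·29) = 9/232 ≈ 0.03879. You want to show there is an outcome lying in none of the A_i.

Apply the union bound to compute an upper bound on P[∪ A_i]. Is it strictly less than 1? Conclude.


Union bound: P[∪_{i=1}^{29} A_i] ≤ Σ_i P[A_i] ≤ 29·p = 29·(9/232) = 9/8.
Numerically: 9/8 ≈ 1.12500.
Is 9/8 < 1? NO.
Since the bound 9/8 is ≥ 1, the union bound is uninformative here; it does NOT by itself certify existence.

29·p = 9/8 ≈ 1.12500; existence NOT certified by the union bound.


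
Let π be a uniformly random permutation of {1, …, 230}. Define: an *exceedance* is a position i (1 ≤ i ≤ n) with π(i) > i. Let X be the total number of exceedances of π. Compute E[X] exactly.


Write X = Σ_{i=1}^{230} X_i, where X_i = 1_{π(i) > i}.
For each fixed i, π(i) is uniform over {1, …, 230} (marginal of a uniform permutation), so P[π(i) > i] = (n − i)/n. Summing: Σ_{i=1}^{230} (n − i)/n = (0 + 1 + … + 229)/230 = 230(230 − 1)/(2·230) = (230 − 1)/2.
Hence E[X] = Σ_{i=1}^{230} (230 − i)/230 = 229/2 ≈ 114.500.

E[X] = 229/2 = 114.500.


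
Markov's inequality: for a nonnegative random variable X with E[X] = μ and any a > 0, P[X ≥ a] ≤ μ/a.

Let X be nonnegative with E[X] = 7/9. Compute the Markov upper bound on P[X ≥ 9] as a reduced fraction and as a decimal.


μ = E[X] = 7/9, a = 9.
Markov: P[X ≥ 9] ≤ μ/a = (7/9)/9 = 7/81.
Numerically: ≈ 0.086420.
(Since a = 9 > μ = 0.777778, the bound 7/81 is < 1 and informative.)

P[X ≥ 9] ≤ 7/81 ≈ 0.086420.


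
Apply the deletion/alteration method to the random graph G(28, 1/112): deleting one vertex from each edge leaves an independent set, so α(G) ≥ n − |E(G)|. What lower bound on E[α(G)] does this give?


E[|E(G)|] = C(28, 2)·p = 378 · (1/112) = 27/8.
E[α(G)] ≥ n − E[|E(G)|] = 28 − 27/8 = 197/8.
Numerically: ≈ 24.625.
(This is only a lower bound; the true E[α(G)] may be larger.)

E[α(G)] ≥ 197/8 ≈ 24.625.


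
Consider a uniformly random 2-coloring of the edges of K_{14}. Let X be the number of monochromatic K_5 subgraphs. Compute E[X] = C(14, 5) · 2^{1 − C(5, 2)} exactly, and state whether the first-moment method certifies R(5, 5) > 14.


E[X] = C(14, 5) · 2^{1 − 10} = 2002 · 2^{−9} = 2002/512.
As a reduced fraction: E[X] = 1001/256 ≈ 3.910.
Is E[X] < 1? NO.
Since E[X] ≥ 1, the first-moment bound is inconclusive at n = 14; it does NOT by itself certify R(5, 5) > 14.

E[X] = 1001/256 ≈ 3.910; E[X] ≥ 1; first-moment method inconclusive here.


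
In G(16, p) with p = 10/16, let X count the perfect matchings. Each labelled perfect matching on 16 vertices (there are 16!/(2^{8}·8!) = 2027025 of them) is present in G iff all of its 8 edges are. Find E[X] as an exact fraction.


K_16 has 16!/(2^{8}·8!) = 2027025 labelled perfect matchings.
For each such perfect matching H, let X_H = 1 if all 8 edges of H are present in G. Then P[X_H = 1] = p^{8} = (5/8)^{8} = 390625/16777216.
By linearity: E[X] = Σ_H E[X_H] = 2027025 · p^{8} = 2027025 · 390625/16777216 = 791806640625/16777216.
Numerically: E[X] ≈ 4.72e+04.

E[X] = 2027025 · (5/8)^{8} = 791806640625/16777216 ≈ 4.72e+04.


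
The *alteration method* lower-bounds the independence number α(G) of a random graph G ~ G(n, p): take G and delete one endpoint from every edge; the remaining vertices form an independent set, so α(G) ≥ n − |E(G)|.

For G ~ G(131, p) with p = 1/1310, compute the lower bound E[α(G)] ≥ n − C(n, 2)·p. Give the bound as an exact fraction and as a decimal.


E[|E(G)|] = C(131, 2)·p = 8515 · (1/1310) = 13/2.
E[α(G)] ≥ n − E[|E(G)|] = 131 − 13/2 = 249/2.
Numerically: ≈ 124.50000.
(This is only a lower bound; the true E[α(G)] may be larger.)

E[α(G)] ≥ 249/2 ≈ 124.50000.


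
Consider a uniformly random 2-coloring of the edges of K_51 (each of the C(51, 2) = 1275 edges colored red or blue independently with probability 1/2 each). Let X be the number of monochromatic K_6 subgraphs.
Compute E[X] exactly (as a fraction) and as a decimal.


Let X = Σ_S X_S over the C(51, 6) = 18009460 subsets S of size 6, where X_S = 1 if the K_6 on S is monochromatic.
For a fixed S, the K_6 on S has C(6, 2) = 15 edges. P[all 15 edges red] = (1/2)^15, and likewise for blue, so P[monochromatic] = 2·(1/2)^15 = 2^{1 − 15} = 1/16384.
By linearity: E[X] = C(51, 6) · 2^{1 − 15} = 18009460 · 1/16384 = 4502365/4096.
Numerically: E[X] ≈ 1099.21021.

E[X] = C(51,6)·2^(1−C(6,2)) = 4502365/4096 ≈ 1099.21021.


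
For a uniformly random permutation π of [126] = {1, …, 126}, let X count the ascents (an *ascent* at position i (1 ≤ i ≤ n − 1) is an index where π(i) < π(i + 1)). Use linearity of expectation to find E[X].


Write X = Σ X_I over i = 1, …, 125, with X_I the indicator of one ascent.
There are 125 indicators.
For each fixed i, the pair (π(i), π(i+1)) is a uniformly random ordered pair of distinct values from {1, …, 126}; by symmetry P[π(i) < π(i+1)] = 1/2.
By linearity: E[X] = 125 · (1/2) = (126 − 1) · (1/2) = 125/2 ≈ 62.50000.

E[X] = 125/2 = 62.50000.


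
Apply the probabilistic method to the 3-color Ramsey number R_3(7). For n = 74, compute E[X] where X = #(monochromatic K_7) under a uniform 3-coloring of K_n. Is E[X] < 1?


E[X] = C(74, 7) · 3^{1 − 21} = 1799579064 · 3^{−20} = 1799579064/3486784401.
As a reduced fraction: E[X] = 599859688/1162261467 ≈ 0.516.
Is E[X] < 1? YES.
Since E[X] < 1, there exists a 3-coloring of K_{74} with no monochromatic K_7; hence R_3(7) > 74.

E[X] = 599859688/1162261467 ≈ 0.516; E[X] < 1, so R_3(7) > 74.


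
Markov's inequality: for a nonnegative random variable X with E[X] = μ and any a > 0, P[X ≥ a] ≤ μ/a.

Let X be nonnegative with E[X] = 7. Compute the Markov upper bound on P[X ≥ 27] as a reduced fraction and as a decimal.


μ = E[X] = 7, a = 27.
Markov: P[X ≥ 27] ≤ μ/a = (7)/27 = 7/27.
Numerically: ≈ 0.259259.
(Since a = 27 > μ = 7.000000, the bound 7/27 is < 1 and informative.)

P[X ≥ 27] ≤ 7/27 ≈ 0.259259.


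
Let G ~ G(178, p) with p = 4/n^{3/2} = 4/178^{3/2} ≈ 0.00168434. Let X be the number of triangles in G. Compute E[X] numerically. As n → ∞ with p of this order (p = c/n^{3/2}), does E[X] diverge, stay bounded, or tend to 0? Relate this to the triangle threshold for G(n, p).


Number of potential triangles: C(178, 3) = 924176.
Each occurs with probability p³ ≈ (0.00168434)³ ≈ 4.77848210e-09.
By linearity: E[X] = C(178, 3)·p³ ≈ 924176 · 4.77848210e-09 ≈ 0.004416.
Since α = 3/2 > 1, p = c/n^{3/2} = o(1/n) is below the triangle threshold p ~ 1/n. Asymptotically E[X] ~ (c³/6)·n^{3(1−α)} = (4³/6)·n^{-1.5} → 0, so by Markov's inequality G has no triangles w.h.p.

E[X] ≈ 0.004416; in regime p = Θ(1/n^{3/2}) E[X] tends to 0 (below the triangle threshold p ~ 1/n).


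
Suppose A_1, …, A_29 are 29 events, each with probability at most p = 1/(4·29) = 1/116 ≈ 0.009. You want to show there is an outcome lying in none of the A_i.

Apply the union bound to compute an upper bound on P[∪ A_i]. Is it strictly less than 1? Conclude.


Union bound: P[∪_{i=1}^{29} A_i] ≤ Σ_i P[A_i] ≤ 29·p = 29·(1/116) = 1/4.
Numerically: 1/4 ≈ 0.250.
Is 1/4 < 1? YES.
Since P[∪ A_i] ≤ 1/4 < 1, the complement has P[∩ A_i^c] ≥ 1 − 1/4 = 3/4 > 0, so some outcome avoids every A_i.

29·p = 1/4 ≈ 0.250; existence CERTIFIED by the union bound.


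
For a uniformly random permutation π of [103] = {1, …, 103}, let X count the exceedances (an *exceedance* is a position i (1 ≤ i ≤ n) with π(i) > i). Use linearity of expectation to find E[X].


Write X = Σ_{i=1}^{103} X_i, where X_i = 1_{π(i) > i}.
For each fixed i, π(i) is uniform over {1, …, 103} (marginal of a uniform permutation), so P[π(i) > i] = (n − i)/n. Summing: Σ_{i=1}^{103} (n − i)/n = (0 + 1 + … + 102)/103 = 103(103 − 1)/(2·103) = (103 − 1)/2.
Hence E[X] = Σ_{i=1}^{103} (103 − i)/103 = 51 ≈ 51.000.

E[X] = 51 = 51.000.


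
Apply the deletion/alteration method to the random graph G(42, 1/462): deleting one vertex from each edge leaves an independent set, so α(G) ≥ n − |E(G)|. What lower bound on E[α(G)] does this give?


E[|E(G)|] = C(42, 2)·p = 861 · (1/462) = 41/22.
E[α(G)] ≥ n − E[|E(G)|] = 42 − 41/22 = 883/22.
Numerically: ≈ 40.136364.
(This is only a lower bound; the true E[α(G)] may be larger.)

E[α(G)] ≥ 883/22 ≈ 40.136364.


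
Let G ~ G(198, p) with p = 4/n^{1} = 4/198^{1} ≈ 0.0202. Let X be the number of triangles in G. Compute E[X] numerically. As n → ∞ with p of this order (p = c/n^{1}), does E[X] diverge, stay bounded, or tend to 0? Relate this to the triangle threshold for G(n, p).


Number of potential triangles: C(198, 3) = 1274196.
Each occurs with probability p³ ≈ (0.0202)³ ≈ 8.24488e-06.
By linearity: E[X] = C(198, 3)·p³ ≈ 1274196 · 8.24488e-06 ≈ 10.506.
Here α = 1, so p = 4/n is exactly at the triangle threshold p ~ 1/n. Asymptotically E[X] → c³/6 = 4³/6 = 32/3 ≈ 10.667, a bounded constant. In this regime the triangle count is asymptotically Poisson(c³/6).

E[X] ≈ 10.506; in regime p = Θ(1/n^{1}) E[X] stays bounded (at the triangle threshold p ~ 1/n).


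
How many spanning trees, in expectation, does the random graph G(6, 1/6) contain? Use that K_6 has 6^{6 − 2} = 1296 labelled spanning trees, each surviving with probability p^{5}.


K_6 has 6^{6 − 2} = 1296 labelled spanning trees.
For each such spanning tree H, let X_H = 1 if all 5 edges of H are present in G. Then P[X_H = 1] = p^{5} = (1/6)^{5} = 1/7776.
By linearity: E[X] = Σ_H E[X_H] = 1296 · p^{5} = 1296 · 1/7776 = 1/6.
Numerically: E[X] ≈ 0.166667.

E[X] = 1296 · (1/6)^{5} = 1/6 ≈ 0.166667.


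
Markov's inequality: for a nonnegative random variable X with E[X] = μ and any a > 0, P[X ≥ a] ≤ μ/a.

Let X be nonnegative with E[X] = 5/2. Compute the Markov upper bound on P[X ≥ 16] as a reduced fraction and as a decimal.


μ = E[X] = 5/2, a = 16.
Markov: P[X ≥ 16] ≤ μ/a = (5/2)/16 = 5/32.
Numerically: ≈ 0.1562.
(Since a = 16 > μ = 2.5000, the bound 5/32 is < 1 and informative.)

P[X ≥ 16] ≤ 5/32 ≈ 0.1562.


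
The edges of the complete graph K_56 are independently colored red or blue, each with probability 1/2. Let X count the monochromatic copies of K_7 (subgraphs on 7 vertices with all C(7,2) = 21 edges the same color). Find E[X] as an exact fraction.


Let X = Σ_S X_S over the C(56, 7) = 231917400 subsets S of size 7, where X_S = 1 if the K_7 on S is monochromatic.
For a fixed S, the K_7 on S has C(7, 2) = 21 edges. P[all 21 edges red] = (1/2)^21, and likewise for blue, so P[monochromatic] = 2·(1/2)^21 = 2^{1 − 21} = 1/1048576.
Summing: E[X] = C(56, 7) · 2^{1 − 21} = 231917400 · 1/1048576 = 28989675/131072.
Numerically: E[X] ≈ 221.17367.

E[X] = C(56,7)·2^(1−C(7,2)) = 28989675/131072 ≈ 221.17367.


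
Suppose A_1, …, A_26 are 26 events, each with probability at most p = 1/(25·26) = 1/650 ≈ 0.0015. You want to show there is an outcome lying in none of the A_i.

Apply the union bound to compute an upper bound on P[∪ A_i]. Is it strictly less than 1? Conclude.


Union bound: P[∪_{i=1}^{26} A_i] ≤ Σ_i P[A_i] ≤ 26·p = 26·(1/650) = 1/25.
Numerically: 1/25 ≈ 0.0400.
Is 1/25 < 1? YES.
Since P[∪ A_i] ≤ 1/25 < 1, the complement has P[∩ A_i^c] ≥ 1 − 1/25 = 24/25 > 0, so some outcome avoids every A_i.

26·p = 1/25 ≈ 0.0400; existence CERTIFIED by the union bound.


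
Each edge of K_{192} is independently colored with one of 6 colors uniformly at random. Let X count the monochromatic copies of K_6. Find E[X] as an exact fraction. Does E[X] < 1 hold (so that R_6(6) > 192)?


E[X] = C(192, 6) · 6^{1 − 15} = 64300886496 · 6^{−14} = 64300886496/78364164096.
As a reduced fraction: E[X] = 223266967/272097792 ≈ 0.820539.
Is E[X] < 1? YES.
Since E[X] < 1, there exists a 6-coloring of K_{192} with no monochromatic K_6; hence R_6(6) > 192.

E[X] = 223266967/272097792 ≈ 0.820539; E[X] < 1, so R_6(6) > 192.


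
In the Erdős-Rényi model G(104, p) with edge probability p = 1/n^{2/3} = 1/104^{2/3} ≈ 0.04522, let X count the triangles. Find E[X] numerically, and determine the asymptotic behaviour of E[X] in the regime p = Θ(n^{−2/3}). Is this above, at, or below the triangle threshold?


Number of potential triangles: C(104, 3) = 182104.
Each occurs with probability p³ ≈ (0.04522)³ ≈ 9.245562e-05.
By linearity: E[X] = C(104, 3)·p³ ≈ 182104 · 9.245562e-05 ≈ 16.8365.
Since α = 2/3 < 1, p = c/n^{2/3} ≫ 1/n is above the triangle threshold p ~ 1/n. Asymptotically E[X] ~ (c³/6)·n^{3(1−α)} = (1³/6)·n^{1} → ∞; triangles are abundant w.h.p.

E[X] ≈ 16.8365; in regime p = Θ(1/n^{2/3}) E[X] diverges (above the triangle threshold p ~ 1/n).


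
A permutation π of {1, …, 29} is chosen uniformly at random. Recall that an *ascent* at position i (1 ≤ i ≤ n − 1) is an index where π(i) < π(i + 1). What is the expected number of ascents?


Write X = Σ X_I over i = 1, …, 28, with X_I the indicator of one ascent.
There are 28 indicators.
For each fixed i, the pair (π(i), π(i+1)) is a uniformly random ordered pair of distinct values from {1, …, 29}; by symmetry P[π(i) < π(i+1)] = 1/2.
By linearity: E[X] = 28 · (1/2) = (29 − 1) · (1/2) = 14 ≈ 14.000.

E[X] = 14 = 14.000.


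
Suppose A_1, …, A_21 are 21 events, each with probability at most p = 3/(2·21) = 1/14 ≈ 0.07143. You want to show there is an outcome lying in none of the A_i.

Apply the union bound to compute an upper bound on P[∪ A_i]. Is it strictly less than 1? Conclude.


Union bound: P[∪_{i=1}^{21} A_i] ≤ Σ_i P[A_i] ≤ 21·p = 21·(1/14) = 3/2.
Numerically: 3/2 ≈ 1.50000.
Is 3/2 < 1? NO.
Since the bound 3/2 is ≥ 1, the union bound is uninformative here; it does NOT by itself certify existence.

21·p = 3/2 ≈ 1.50000; existence NOT certified by the union bound.


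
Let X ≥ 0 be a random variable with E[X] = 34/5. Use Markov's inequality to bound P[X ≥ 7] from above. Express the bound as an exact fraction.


μ = E[X] = 34/5, a = 7.
Markov: P[X ≥ 7] ≤ μ/a = (34/5)/7 = 34/35.
Numerically: ≈ 0.9714.
(Since a = 7 > μ = 6.8000, the bound 34/35 is < 1 and informative.)

P[X ≥ 7] ≤ 34/35 ≈ 0.9714.


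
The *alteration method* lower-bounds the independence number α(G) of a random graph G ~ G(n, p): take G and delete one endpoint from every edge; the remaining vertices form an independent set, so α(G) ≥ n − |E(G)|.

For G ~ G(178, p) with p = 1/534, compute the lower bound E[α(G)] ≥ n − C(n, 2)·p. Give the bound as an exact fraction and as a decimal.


E[|E(G)|] = C(178, 2)·p = 15753 · (1/534) = 59/2.
E[α(G)] ≥ n − E[|E(G)|] = 178 − 59/2 = 297/2.
Numerically: ≈ 148.500000.
(This is only a lower bound; the true E[α(G)] may be larger.)

E[α(G)] ≥ 297/2 ≈ 148.500000.


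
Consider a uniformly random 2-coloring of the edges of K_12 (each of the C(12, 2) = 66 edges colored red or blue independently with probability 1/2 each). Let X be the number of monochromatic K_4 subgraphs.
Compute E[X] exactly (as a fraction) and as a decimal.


Let X = Σ_S X_S over the C(12, 4) = 495 subsets S of size 4, where X_S = 1 if the K_4 on S is monochromatic.
For a fixed S, the K_4 on S has C(4, 2) = 6 edges. P[all 6 edges red] = (1/2)^6, and likewise for blue, so P[monochromatic] = 2·(1/2)^6 = 2^{1 − 6} = 1/32.
Summing: E[X] = C(12, 4) · 2^{1 − 6} = 495 · 1/32 = 495/32.
Numerically: E[X] ≈ 15.468750.

E[X] = C(12,4)·2^(1−C(4,2)) = 495/32 ≈ 15.468750.


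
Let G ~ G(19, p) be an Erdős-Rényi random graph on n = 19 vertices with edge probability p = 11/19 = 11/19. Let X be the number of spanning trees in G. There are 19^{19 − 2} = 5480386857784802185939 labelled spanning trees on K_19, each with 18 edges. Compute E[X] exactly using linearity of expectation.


K_19 has 19^{19 − 2} = 5480386857784802185939 labelled spanning trees.
For each such spanning tree H, let X_H = 1 if all 18 edges of H are present in G. Then P[X_H = 1] = p^{18} = (11/19)^{18} = 5559917313492231481/104127350297911241532841.
By linearity: E[X] = Σ_H E[X_H] = 5480386857784802185939 · p^{18} = 5480386857784802185939 · 5559917313492231481/104127350297911241532841 = 5559917313492231481/19.
Numerically: E[X] ≈ 2.93e+17.

E[X] = 5480386857784802185939 · (11/19)^{18} = 5559917313492231481/19 ≈ 2.93e+17.


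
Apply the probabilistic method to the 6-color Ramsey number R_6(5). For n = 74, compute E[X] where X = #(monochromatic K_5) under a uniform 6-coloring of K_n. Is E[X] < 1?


E[X] = C(74, 5) · 6^{1 − 10} = 16108764 · 6^{−9} = 16108764/10077696.
As a reduced fraction: E[X] = 1342397/839808 ≈ 1.5985.
Is E[X] < 1? NO.
Since E[X] ≥ 1, the first-moment bound is inconclusive at n = 74; it does NOT by itself certify R_6(5) > 74.

E[X] = 1342397/839808 ≈ 1.5985; E[X] ≥ 1; first-moment method inconclusive here.


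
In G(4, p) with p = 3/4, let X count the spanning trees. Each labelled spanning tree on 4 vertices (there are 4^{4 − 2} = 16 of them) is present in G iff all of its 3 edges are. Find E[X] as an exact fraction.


K_4 has 4^{4 − 2} = 16 labelled spanning trees.
For each such spanning tree H, let X_H = 1 if all 3 edges of H are present in G. Then P[X_H = 1] = p^{3} = (3/4)^{3} = 27/64.
Summing the indicators: E[X] = Σ_H E[X_H] = 16 · p^{3} = 16 · 27/64 = 27/4.
Numerically: E[X] ≈ 6.75.

E[X] = 16 · (3/4)^{3} = 27/4 ≈ 6.75.


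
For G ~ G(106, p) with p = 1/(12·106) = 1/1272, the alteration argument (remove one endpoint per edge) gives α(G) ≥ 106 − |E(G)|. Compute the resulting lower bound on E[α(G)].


E[|E(G)|] = C(106, 2)·p = 5565 · (1/1272) = 35/8.
E[α(G)] ≥ n − E[|E(G)|] = 106 − 35/8 = 813/8.
Numerically: ≈ 101.625.
(This is only a lower bound; the true E[α(G)] may be larger.)

E[α(G)] ≥ 813/8 ≈ 101.625.


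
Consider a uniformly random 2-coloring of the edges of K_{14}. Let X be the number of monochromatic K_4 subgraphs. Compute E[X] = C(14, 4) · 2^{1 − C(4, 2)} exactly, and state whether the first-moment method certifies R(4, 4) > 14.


E[X] = C(14, 4) · 2^{1 − 6} = 1001 · 2^{−5} = 1001/32.
As a reduced fraction: E[X] = 1001/32 ≈ 31.281.
Is E[X] < 1? NO.
Since E[X] ≥ 1, the first-moment bound is inconclusive at n = 14; it does NOT by itself certify R(4, 4) > 14.

E[X] = 1001/32 ≈ 31.281; E[X] ≥ 1; first-moment method inconclusive here.


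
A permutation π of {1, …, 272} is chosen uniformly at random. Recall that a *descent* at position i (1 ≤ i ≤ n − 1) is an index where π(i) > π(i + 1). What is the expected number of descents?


Write X = Σ X_I over i = 1, …, 271, with X_I the indicator of one descent.
There are 271 indicators.
For each fixed i, the pair (π(i), π(i+1)) is a uniformly random ordered pair of distinct values from {1, …, 272}; by symmetry P[π(i) > π(i+1)] = 1/2.
By linearity: E[X] = 271 · (1/2) = (272 − 1) · (1/2) = 271/2 ≈ 135.5000.

E[X] = 271/2 = 135.5000.


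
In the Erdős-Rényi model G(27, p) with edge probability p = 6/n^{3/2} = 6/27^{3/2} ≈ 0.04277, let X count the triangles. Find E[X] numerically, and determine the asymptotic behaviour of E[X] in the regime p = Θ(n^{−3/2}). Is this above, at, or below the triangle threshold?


Number of potential triangles: C(27, 3) = 2925.
Each occurs with probability p³ ≈ (0.04277)³ ≈ 7.821982e-05.
By linearity: E[X] = C(27, 3)·p³ ≈ 2925 · 7.821982e-05 ≈ 0.2288.
Since α = 3/2 > 1, p = c/n^{3/2} = o(1/n) is below the triangle threshold p ~ 1/n. Asymptotically E[X] ~ (c³/6)·n^{3(1−α)} = (6³/6)·n^{-1.5} → 0, so by Markov's inequality G has no triangles w.h.p.

E[X] ≈ 0.2288; in regime p = Θ(1/n^{3/2}) E[X] tends to 0 (below the triangle threshold p ~ 1/n).


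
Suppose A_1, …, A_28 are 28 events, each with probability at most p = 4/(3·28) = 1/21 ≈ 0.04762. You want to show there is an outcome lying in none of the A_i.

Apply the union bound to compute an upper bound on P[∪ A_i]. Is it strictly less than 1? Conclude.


Union bound: P[∪_{i=1}^{28} A_i] ≤ Σ_i P[A_i] ≤ 28·p = 28·(1/21) = 4/3.
Numerically: 4/3 ≈ 1.33333.
Is 4/3 < 1? NO.
Since the bound 4/3 is ≥ 1, the union bound is uninformative here; it does NOT by itself certify existence.

28·p = 4/3 ≈ 1.33333; existence NOT certified by the union bound.


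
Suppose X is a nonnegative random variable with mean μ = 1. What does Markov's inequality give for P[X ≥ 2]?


μ = E[X] = 1, a = 2.
Markov: P[X ≥ 2] ≤ μ/a = (1)/2 = 1/2.
Numerically: ≈ 0.500000.
(Since a = 2 > μ = 1.000000, the bound 1/2 is < 1 and informative.)

P[X ≥ 2] ≤ 1/2 ≈ 0.500000.


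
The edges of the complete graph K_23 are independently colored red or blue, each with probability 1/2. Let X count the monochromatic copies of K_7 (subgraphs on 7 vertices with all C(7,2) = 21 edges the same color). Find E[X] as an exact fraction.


Let X = Σ_S X_S over the C(23, 7) = 245157 subsets S of size 7, where X_S = 1 if the K_7 on S is monochromatic.
For a fixed S, the K_7 on S has C(7, 2) = 21 edges. P[all 21 edges red] = (1/2)^21, and likewise for blue, so P[monochromatic] = 2·(1/2)^21 = 2^{1 − 21} = 1/1048576.
By linearity: E[X] = C(23, 7) · 2^{1 − 21} = 245157 · 1/1048576 = 245157/1048576.
Numerically: E[X] ≈ 0.2338.

E[X] = C(23,7)·2^(1−C(7,2)) = 245157/1048576 ≈ 0.2338.


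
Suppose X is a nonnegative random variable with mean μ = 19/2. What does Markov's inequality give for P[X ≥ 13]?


μ = E[X] = 19/2, a = 13.
Markov: P[X ≥ 13] ≤ μ/a = (19/2)/13 = 19/26.
Numerically: ≈ 0.731.
(Since a = 13 > μ = 9.500, the bound 19/26 is < 1 and informative.)

P[X ≥ 13] ≤ 19/26 ≈ 0.731.


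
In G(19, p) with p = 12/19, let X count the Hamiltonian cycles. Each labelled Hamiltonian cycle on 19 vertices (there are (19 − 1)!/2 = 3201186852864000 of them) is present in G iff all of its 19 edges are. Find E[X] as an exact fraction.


K_19 has (19 − 1)!/2 = 3201186852864000 labelled Hamiltonian cycles.
For each such Hamiltonian cycle H, let X_H = 1 if all 19 edges of H are present in G. Then P[X_H = 1] = p^{19} = (12/19)^{19} = 319479999370622926848/1978419655660313589123979.
By linearity of expectation: E[X] = Σ_H E[X_H] = 3201186852864000 · p^{19} = 3201186852864000 · 319479999370622926848/1978419655660313589123979 = 1022715173738237107931793611292672000/1978419655660313589123979.
Numerically: E[X] ≈ 5.16935e+11.

E[X] = 3201186852864000 · (12/19)^{19} = 1022715173738237107931793611292672000/1978419655660313589123979 ≈ 5.16935e+11.


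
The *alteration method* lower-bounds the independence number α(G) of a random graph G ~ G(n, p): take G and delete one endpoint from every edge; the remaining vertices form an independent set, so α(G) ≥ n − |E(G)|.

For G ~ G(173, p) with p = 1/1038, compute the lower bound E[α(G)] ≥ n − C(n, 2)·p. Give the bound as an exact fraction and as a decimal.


E[|E(G)|] = C(173, 2)·p = 14878 · (1/1038) = 43/3.
E[α(G)] ≥ n − E[|E(G)|] = 173 − 43/3 = 476/3.
Numerically: ≈ 158.666667.
(This is only a lower bound; the true E[α(G)] may be larger.)

E[α(G)] ≥ 476/3 ≈ 158.666667.


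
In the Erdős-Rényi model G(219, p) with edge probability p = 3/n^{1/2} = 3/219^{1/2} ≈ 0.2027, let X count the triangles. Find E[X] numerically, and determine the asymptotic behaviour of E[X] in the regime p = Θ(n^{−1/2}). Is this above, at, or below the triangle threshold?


Number of potential triangles: C(219, 3) = 1726669.
Each occurs with probability p³ ≈ (0.2027)³ ≈ 8.331009e-03.
By linearity: E[X] = C(219, 3)·p³ ≈ 1726669 · 8.331009e-03 ≈ 14384.8946.
Since α = 1/2 < 1, p = c/n^{1/2} ≫ 1/n is above the triangle threshold p ~ 1/n. Asymptotically E[X] ~ (c³/6)·n^{3(1−α)} = (3³/6)·n^{1.5} → ∞; triangles are abundant w.h.p.

E[X] ≈ 14384.8946; in regime p = Θ(1/n^{1/2}) E[X] diverges (above the triangle threshold p ~ 1/n).


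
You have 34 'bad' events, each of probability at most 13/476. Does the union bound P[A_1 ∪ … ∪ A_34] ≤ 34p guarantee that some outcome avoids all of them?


Union bound: P[∪_{i=1}^{34} A_i] ≤ Σ_i P[A_i] ≤ 34·p = 34·(13/476) = 13/14.
Numerically: 13/14 ≈ 0.9286.
Is 13/14 < 1? YES.
Since P[∪ A_i] ≤ 13/14 < 1, the complement has P[∩ A_i^c] ≥ 1 − 13/14 = 1/14 > 0, so some outcome avoids every A_i.

34·p = 13/14 ≈ 0.9286; existence CERTIFIED by the union bound.


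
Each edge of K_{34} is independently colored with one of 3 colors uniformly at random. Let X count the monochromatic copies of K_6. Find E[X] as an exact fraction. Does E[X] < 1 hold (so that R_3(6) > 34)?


E[X] = C(34, 6) · 3^{1 − 15} = 1344904 · 3^{−14} = 1344904/4782969.
As a reduced fraction: E[X] = 1344904/4782969 ≈ 0.281.
Is E[X] < 1? YES.
Since E[X] < 1, there exists a 3-coloring of K_{34} with no monochromatic K_6; hence R_3(6) > 34.

E[X] = 1344904/4782969 ≈ 0.281; E[X] < 1, so R_3(6) > 34.


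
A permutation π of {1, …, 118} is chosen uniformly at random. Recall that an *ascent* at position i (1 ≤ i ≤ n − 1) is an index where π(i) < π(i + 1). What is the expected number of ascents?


Write X = Σ X_I over i = 1, …, 117, with X_I the indicator of one ascent.
There are 117 indicators.
For each fixed i, the pair (π(i), π(i+1)) is a uniformly random ordered pair of distinct values from {1, …, 118}; by symmetry P[π(i) < π(i+1)] = 1/2.
By linearity: E[X] = 117 · (1/2) = (118 − 1) · (1/2) = 117/2 ≈ 58.500.

E[X] = 117/2 = 58.500.


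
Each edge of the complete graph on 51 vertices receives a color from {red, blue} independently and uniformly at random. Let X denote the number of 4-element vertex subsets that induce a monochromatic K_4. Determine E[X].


Let X = Σ_S X_S over the C(51, 4) = 249900 subsets S of size 4, where X_S = 1 if the K_4 on S is monochromatic.
For a fixed S, the K_4 on S has C(4, 2) = 6 edges. P[all 6 edges red] = (1/2)^6, and likewise for blue, so P[monochromatic] = 2·(1/2)^6 = 2^{1 − 6} = 1/32.
By linearity of expectation: E[X] = C(51, 4) · 2^{1 − 6} = 249900 · 1/32 = 62475/8.
Numerically: E[X] ≈ 7809.37500.

E[X] = C(51,4)·2^(1−C(4,2)) = 62475/8 ≈ 7809.37500.


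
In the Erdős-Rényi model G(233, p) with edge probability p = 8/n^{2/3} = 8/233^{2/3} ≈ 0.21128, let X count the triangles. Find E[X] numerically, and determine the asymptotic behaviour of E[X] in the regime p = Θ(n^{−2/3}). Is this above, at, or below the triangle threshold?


Number of potential triangles: C(233, 3) = 2081156.
Each occurs with probability p³ ≈ (0.21128)³ ≈ 9.4310081e-03.
By linearity: E[X] = C(233, 3)·p³ ≈ 2081156 · 9.4310081e-03 ≈ 19627.39914.
Since α = 2/3 < 1, p = c/n^{2/3} ≫ 1/n is above the triangle threshold p ~ 1/n. Asymptotically E[X] ~ (c³/6)·n^{3(1−α)} = (8³/6)·n^{1} → ∞; triangles are abundant w.h.p.

E[X] ≈ 19627.39914; in regime p = Θ(1/n^{2/3}) E[X] diverges (above the triangle threshold p ~ 1/n).
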